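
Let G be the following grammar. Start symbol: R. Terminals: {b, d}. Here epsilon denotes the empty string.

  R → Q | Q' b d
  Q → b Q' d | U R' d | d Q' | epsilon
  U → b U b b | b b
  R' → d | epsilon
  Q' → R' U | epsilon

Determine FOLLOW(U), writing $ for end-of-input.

{$, b, d}

FIRST(U): from U→b U b b we get {b}; from U→b b we get {b}. So FIRST(U) = {b}.
FIRST(R'): from R'→d we get {d}; from R'→epsilon we get {epsilon}. So FIRST(R') = {epsilon, d}.
FIRST(Q): from Q→b Q' d we get {b}; from Q→U R' d we get {b}; from Q→d Q' we get {d}; from Q→epsilon we get {epsilon}. So FIRST(Q) = {epsilon, b, d}.
FIRST(Q'): from Q'→R' U we get {b, d}; from Q'→epsilon we get {epsilon}. So FIRST(Q') = {epsilon, b, d}.
FIRST(R): from R→Q we get {epsilon, b, d}; from R→Q' b d we get {b, d}. So FIRST(R) = {epsilon, b, d}.
FOLLOW(R) includes $ since R is the start symbol.
FOLLOW(R): R appears on no right-hand side. Thus FOLLOW(R) = {$}.
FOLLOW(Q): in R→Q, the suffix after Q is empty, so FOLLOW(Q) ⊇ FOLLOW(R) = {$}. Thus FOLLOW(Q) = {$}.
FOLLOW(R'): in Q→U R' d, R' is followed by d with FIRST {d}; in Q'→R' U, R' is followed by U with FIRST {b}. Thus FOLLOW(R') = {b, d}.
FOLLOW(Q'): in R→Q' b d, Q' is followed by b d with FIRST {b}; in Q→b Q' d, Q' is followed by d with FIRST {d}; in Q→d Q', the suffix after Q' is empty, so FOLLOW(Q') ⊇ FOLLOW(Q) = {$}. Thus FOLLOW(Q') = {$, b, d}.
FOLLOW(U): in Q→U R' d, U is followed by R' d with FIRST {d}; in U→b U b b, U is followed by b b with FIRST {b}; in Q'→R' U, the suffix after U is empty, so FOLLOW(U) ⊇ FOLLOW(Q') = {$, b, d}. Thus FOLLOW(U) = {$, b, d}.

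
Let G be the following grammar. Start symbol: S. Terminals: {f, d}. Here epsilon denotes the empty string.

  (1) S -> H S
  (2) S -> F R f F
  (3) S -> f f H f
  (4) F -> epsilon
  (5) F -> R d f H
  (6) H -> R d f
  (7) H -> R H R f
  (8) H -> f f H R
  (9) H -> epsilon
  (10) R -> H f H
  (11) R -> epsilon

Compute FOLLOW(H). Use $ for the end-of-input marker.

FIRST(S) = {d, f}  (via H S, F R f F)
FIRST(F) = {epsilon, d, f}  (via R d f H)
FIRST(H) = {epsilon, d, f}  (via R d f, R H R f)
FIRST(R) = {epsilon, d, f}  (via H f H)
FOLLOW(S) includes $ since S is the start symbol.
FOLLOW(S): in S->H S, the suffix after S is empty (adds nothing new). Thus FOLLOW(S) = {$}.
FOLLOW(F): in S->F R f F (occurrence 1), F is followed by R f F with FIRST {d, f}; in S->F R f F (occurrence 2), the suffix after F is empty, so FOLLOW(F) ⊇ FOLLOW(S) = {$}. Thus FOLLOW(F) = {$, d, f}.
FOLLOW(H): in S->H S, H is followed by S with FIRST {d, f}; in S->f f H f, H is followed by f with FIRST {f}; in F->R d f H, the suffix after H is empty, so FOLLOW(H) ⊇ FOLLOW(F) = {$, d, f}; in H->R H R f, H is followed by R f with FIRST {d, f}; in H->f f H R, H is followed by R with FIRST {epsilon, d, f}; in H->f f H R, the suffix after H is nullable (adds nothing new); in R->H f H (occurrence 1), H is followed by f H with FIRST {f}; in R->H f H (occurrence 2), the suffix after H is empty, so FOLLOW(H) ⊇ FOLLOW(R) = {$, d, f}. Thus FOLLOW(H) = {$, d, f}.
FOLLOW(R): in S->F R f F, R is followed by f F with FIRST {f}; in F->R d f H, R is followed by d f H with FIRST {d}; in H->R d f, R is followed by d f with FIRST {d}; in H->R H R f (occurrence 1), R is followed by H R f with FIRST {d, f}; in H->R H R f (occurrence 2), R is followed by f with FIRST {f}; in H->f f H R, the suffix after R is empty, so FOLLOW(R) ⊇ FOLLOW(H) = {$, d, f}. Thus FOLLOW(R) = {$, d, f}.

{$, d, f}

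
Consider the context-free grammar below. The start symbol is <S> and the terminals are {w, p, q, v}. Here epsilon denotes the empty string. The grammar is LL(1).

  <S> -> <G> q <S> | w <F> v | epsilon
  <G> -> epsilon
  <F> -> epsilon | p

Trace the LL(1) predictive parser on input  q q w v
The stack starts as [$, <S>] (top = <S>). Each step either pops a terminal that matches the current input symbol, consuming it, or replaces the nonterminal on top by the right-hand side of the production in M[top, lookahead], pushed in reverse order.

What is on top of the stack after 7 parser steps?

w

step 1: stack=$ <S>  input=q q w v $  — expand <S> -> <G> q <S>
step 2: stack=$ <S> q <G>  input=q q w v $  — expand <G> -> epsilon
step 3: stack=$ <S> q  input=q q w v $  — match q
step 4: stack=$ <S>  input=q w v $  — expand <S> -> <G> q <S>
step 5: stack=$ <S> q <G>  input=q w v $  — expand <G> -> epsilon
step 6: stack=$ <S> q  input=q w v $  — match q
step 7: stack=$ <S>  input=w v $  — expand <S> -> w <F> v
Stack after step 7: $ v <F> w (top = w).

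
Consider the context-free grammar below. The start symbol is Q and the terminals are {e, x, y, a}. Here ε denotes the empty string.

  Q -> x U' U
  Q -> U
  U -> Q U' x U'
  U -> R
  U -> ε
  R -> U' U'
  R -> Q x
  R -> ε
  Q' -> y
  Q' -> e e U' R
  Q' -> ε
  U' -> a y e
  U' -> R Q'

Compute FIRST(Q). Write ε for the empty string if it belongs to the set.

FIRST(Q'): from Q'->y we get {y}; from Q'->e e U' R we get {e}; from Q'->ε we get {ε}. So FIRST(Q') = {ε, e, y}.
FIRST(Q): from Q->x U' U we get {x}; from Q->U we get {ε, a, e, x, y}. So FIRST(Q) = {ε, a, e, x, y}.
FIRST(U): from U->Q U' x U' we get {a, e, x, y}; from U->R we get {ε, a, e, x, y}; from U->ε we get {ε}. So FIRST(U) = {ε, a, e, x, y}.
FIRST(R): from R->U' U' we get {ε, a, e, x, y}; from R->Q x we get {a, e, x, y}; from R->ε we get {ε}. So FIRST(R) = {ε, a, e, x, y}.
FIRST(U'): from U'->a y e we get {a}; from U'->R Q' we get {ε, a, e, x, y}. So FIRST(U') = {ε, a, e, x, y}.

{ε, a, e, x, y}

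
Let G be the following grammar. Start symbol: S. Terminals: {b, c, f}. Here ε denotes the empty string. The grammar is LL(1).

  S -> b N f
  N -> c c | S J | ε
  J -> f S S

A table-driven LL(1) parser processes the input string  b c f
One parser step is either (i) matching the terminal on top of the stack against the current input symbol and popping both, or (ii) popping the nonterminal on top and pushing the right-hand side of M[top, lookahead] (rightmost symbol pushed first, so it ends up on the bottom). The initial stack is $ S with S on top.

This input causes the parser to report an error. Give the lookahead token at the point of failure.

f

     Stack    Input    Action
  1  $ S      b c f $  expand S -> b N f
  2  $ f N b  b c f $  match b
  3  $ f N    c f $    expand N -> c c
  4  $ f c c  c f $    match c
  5  $ f c    f $      error: top is terminal c but lookahead is f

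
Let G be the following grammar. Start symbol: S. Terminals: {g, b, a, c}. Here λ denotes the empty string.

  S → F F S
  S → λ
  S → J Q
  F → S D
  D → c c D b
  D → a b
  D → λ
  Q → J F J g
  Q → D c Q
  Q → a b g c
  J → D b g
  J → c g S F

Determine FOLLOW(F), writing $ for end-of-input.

FIRST(D) = {λ, a, c}
FIRST(J) = {a, b, c}  (via D b g)
FIRST(Q) = {a, b, c}  (via J F J g, D c Q)
FIRST(S) = {λ, a, b, c}  (via F F S, J Q)
FIRST(F) = {λ, a, b, c}  (via S D)
FOLLOW(S) includes $ since S is the start symbol.
FOLLOW(J): in S→J Q, J is followed by Q with FIRST {a, b, c}; in Q→J F J g (occurrence 1), J is followed by F J g with FIRST {a, b, c}; in Q→J F J g (occurrence 2), J is followed by g with FIRST {g}. Thus FOLLOW(J) = {a, b, c, g}.
FOLLOW(S): in S→F F S, the suffix after S is empty (adds nothing new); in F→S D, S is followed by D with FIRST {λ, a, c}; in F→S D, the suffix after S is nullable, so FOLLOW(S) ⊇ FOLLOW(F) = {$, a, b, c, g}; in J→c g S F, S is followed by F with FIRST {λ, a, b, c}; in J→c g S F, the suffix after S is nullable, so FOLLOW(S) ⊇ FOLLOW(J) = {a, b, c, g}. Thus FOLLOW(S) = {$, a, b, c, g}.
FOLLOW(F): in S→F F S (occurrence 1), F is followed by F S with FIRST {λ, a, b, c}; in S→F F S (occurrence 1), the suffix after F is nullable, so FOLLOW(F) ⊇ FOLLOW(S) = {$, a, b, c, g}; in S→F F S (occurrence 2), F is followed by S with FIRST {λ, a, b, c}; in S→F F S (occurrence 2), the suffix after F is nullable, so FOLLOW(F) ⊇ FOLLOW(S) = {$, a, b, c, g}; in Q→J F J g, F is followed by J g with FIRST {a, b, c}; in J→c g S F, the suffix after F is empty, so FOLLOW(F) ⊇ FOLLOW(J) = {a, b, c, g}. Thus FOLLOW(F) = {$, a, b, c, g}.
FOLLOW(D): in F→S D, the suffix after D is empty, so FOLLOW(D) ⊇ FOLLOW(F) = {$, a, b, c, g}; in D→c c D b, D is followed by b with FIRST {b}; in Q→D c Q, D is followed by c Q with FIRST {c}; in J→D b g, D is followed by b g with FIRST {b}. Thus FOLLOW(D) = {$, a, b, c, g}.
FOLLOW(Q): in S→J Q, the suffix after Q is empty, so FOLLOW(Q) ⊇ FOLLOW(S) = {$, a, b, c, g}; in Q→D c Q, the suffix after Q is empty (adds nothing new). Thus FOLLOW(Q) = {$, a, b, c, g}.

{$, a, b, c, g}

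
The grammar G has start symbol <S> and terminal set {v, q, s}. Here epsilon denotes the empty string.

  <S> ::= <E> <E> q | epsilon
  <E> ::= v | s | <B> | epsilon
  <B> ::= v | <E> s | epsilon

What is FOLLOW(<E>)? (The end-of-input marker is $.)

{q, s, v}

FIRST(<S>): from <S>::=<E> <E> q we get {q, s, v}; from <S>::=epsilon we get {epsilon}. So FIRST(<S>) = {epsilon, q, s, v}.
FIRST(<E>): from <E>::=v we get {v}; from <E>::=s we get {s}; from <E>::=<B> we get {epsilon, s, v}; from <E>::=epsilon we get {epsilon}. So FIRST(<E>) = {epsilon, s, v}.
FIRST(<B>): from <B>::=v we get {v}; from <B>::=<E> s we get {s, v}; from <B>::=epsilon we get {epsilon}. So FIRST(<B>) = {epsilon, s, v}.
FOLLOW(<S>) includes $ since <S> is the start symbol.
FOLLOW(<S>): <S> appears on no right-hand side. Thus FOLLOW(<S>) = {$}.
FOLLOW(<E>): in <S>::=<E> <E> q (occurrence 1), <E> is followed by <E> q with FIRST {q, s, v}; in <S>::=<E> <E> q (occurrence 2), <E> is followed by q with FIRST {q}; in <B>::=<E> s, <E> is followed by s with FIRST {s}. Thus FOLLOW(<E>) = {q, s, v}.
FOLLOW(<B>): in <E>::=<B>, the suffix after <B> is empty, so FOLLOW(<B>) ⊇ FOLLOW(<E>) = {q, s, v}. Thus FOLLOW(<B>) = {q, s, v}.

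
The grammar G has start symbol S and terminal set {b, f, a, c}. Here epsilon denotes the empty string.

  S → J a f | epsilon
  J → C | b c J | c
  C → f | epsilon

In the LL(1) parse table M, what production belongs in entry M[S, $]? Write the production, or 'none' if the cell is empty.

S → epsilon

FIRST(C) = {epsilon, f}
FIRST(J) = {epsilon, b, c, f}  (via C)
FIRST(S) = {epsilon, a, b, c, f}  (via J a f)
FOLLOW(S) includes $ since S is the start symbol.
FOLLOW(S): S appears on no right-hand side. Thus FOLLOW(S) = {$}.
For S → J a f: FIRST(J a f) = {a, b, c, f}, so it goes in M[S, t] for t ∈ {a, b, c, f}.
For S → epsilon: FIRST(epsilon) = {epsilon}, so it goes in M[S, t] for t ∈ {}; since epsilon ∈ FIRST, also for every t ∈ FOLLOW(S) = {$}.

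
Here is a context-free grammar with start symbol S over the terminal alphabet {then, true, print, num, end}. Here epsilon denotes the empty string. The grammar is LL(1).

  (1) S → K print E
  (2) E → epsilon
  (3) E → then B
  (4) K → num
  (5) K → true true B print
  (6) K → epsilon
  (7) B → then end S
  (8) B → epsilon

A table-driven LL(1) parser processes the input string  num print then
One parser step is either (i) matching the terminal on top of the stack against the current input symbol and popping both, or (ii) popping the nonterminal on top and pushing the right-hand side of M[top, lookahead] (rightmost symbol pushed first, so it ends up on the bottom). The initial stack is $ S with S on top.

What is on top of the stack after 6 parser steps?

B

     Stack          Input             Action
  1  $ S            num print then $  expand S → K print E
  2  $ E print K    num print then $  expand K → num
  3  $ E print num  num print then $  match num
  4  $ E print      print then $      match print
  5  $ E            then $            expand E → then B
  6  $ B then       then $            match then
Stack after step 6: $ B (top = B).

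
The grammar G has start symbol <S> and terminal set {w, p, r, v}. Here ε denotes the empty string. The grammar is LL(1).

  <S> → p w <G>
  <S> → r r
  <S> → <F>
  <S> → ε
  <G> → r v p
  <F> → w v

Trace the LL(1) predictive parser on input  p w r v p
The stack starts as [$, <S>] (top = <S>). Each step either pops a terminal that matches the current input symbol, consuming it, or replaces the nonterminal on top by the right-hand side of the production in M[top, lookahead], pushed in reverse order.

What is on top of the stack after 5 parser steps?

step 1: stack=$ <S>  input=p w r v p $  — expand <S> → p w <G>
step 2: stack=$ <G> w p  input=p w r v p $  — match p
step 3: stack=$ <G> w  input=w r v p $  — match w
step 4: stack=$ <G>  input=r v p $  — expand <G> → r v p
step 5: stack=$ p v r  input=r v p $  — match r
Stack after step 5: $ p v (top = v).

v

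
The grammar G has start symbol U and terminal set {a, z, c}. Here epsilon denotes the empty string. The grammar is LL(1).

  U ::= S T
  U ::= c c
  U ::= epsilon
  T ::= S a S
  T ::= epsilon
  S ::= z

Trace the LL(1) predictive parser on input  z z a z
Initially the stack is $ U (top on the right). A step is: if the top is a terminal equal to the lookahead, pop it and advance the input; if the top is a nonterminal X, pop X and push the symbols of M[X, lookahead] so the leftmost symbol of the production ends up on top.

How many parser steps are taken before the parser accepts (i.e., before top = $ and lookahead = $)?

     Stack    Input      Action
  1  $ U      z z a z $  expand U ::= S T
  2  $ T S    z z a z $  expand S ::= z
  3  $ T z    z z a z $  match z
  4  $ T      z a z $    expand T ::= S a S
  5  $ S a S  z a z $    expand S ::= z
  6  $ S a z  z a z $    match z
  7  $ S a    a z $      match a
  8  $ S      z $        expand S ::= z
  9  $ z      z $        match z
Accept reached after 9 steps.

9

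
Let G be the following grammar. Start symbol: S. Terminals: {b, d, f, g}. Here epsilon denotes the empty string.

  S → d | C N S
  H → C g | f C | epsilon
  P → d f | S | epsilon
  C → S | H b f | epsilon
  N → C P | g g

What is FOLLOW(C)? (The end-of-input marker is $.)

FIRST(S): from S→d we get {d}; from S→C N S we get {b, d, f, g}. So FIRST(S) = {b, d, f, g}.
FIRST(P): from P→d f we get {d}; from P→S we get {b, d, f, g}; from P→epsilon we get {epsilon}. So FIRST(P) = {epsilon, b, d, f, g}.
FIRST(H): from H→C g we get {b, d, f, g}; from H→f C we get {f}; from H→epsilon we get {epsilon}. So FIRST(H) = {epsilon, b, d, f, g}.
FIRST(C): from C→S we get {b, d, f, g}; from C→H b f we get {b, d, f, g}; from C→epsilon we get {epsilon}. So FIRST(C) = {epsilon, b, d, f, g}.
FIRST(N): from N→C P we get {epsilon, b, d, f, g}; from N→g g we get {g}. So FIRST(N) = {epsilon, b, d, f, g}.
FOLLOW(S) includes $ since S is the start symbol.
FOLLOW(H): in C→H b f, H is followed by b f with FIRST {b}. Thus FOLLOW(H) = {b}.
FOLLOW(N): in S→C N S, N is followed by S with FIRST {b, d, f, g}. Thus FOLLOW(N) = {b, d, f, g}.
FOLLOW(P): in N→C P, the suffix after P is empty, so FOLLOW(P) ⊇ FOLLOW(N) = {b, d, f, g}. Thus FOLLOW(P) = {b, d, f, g}.
FOLLOW(C): in S→C N S, C is followed by N S with FIRST {b, d, f, g}; in H→C g, C is followed by g with FIRST {g}; in H→f C, the suffix after C is empty, so FOLLOW(C) ⊇ FOLLOW(H) = {b}; in N→C P, C is followed by P with FIRST {epsilon, b, d, f, g}; in N→C P, the suffix after C is nullable, so FOLLOW(C) ⊇ FOLLOW(N) = {b, d, f, g}. Thus FOLLOW(C) = {b, d, f, g}.
FOLLOW(S): in S→C N S, the suffix after S is empty (adds nothing new); in P→S, the suffix after S is empty, so FOLLOW(S) ⊇ FOLLOW(P) = {b, d, f, g}; in C→S, the suffix after S is empty, so FOLLOW(S) ⊇ FOLLOW(C) = {b, d, f, g}. Thus FOLLOW(S) = {$, b, d, f, g}.

{b, d, f, g}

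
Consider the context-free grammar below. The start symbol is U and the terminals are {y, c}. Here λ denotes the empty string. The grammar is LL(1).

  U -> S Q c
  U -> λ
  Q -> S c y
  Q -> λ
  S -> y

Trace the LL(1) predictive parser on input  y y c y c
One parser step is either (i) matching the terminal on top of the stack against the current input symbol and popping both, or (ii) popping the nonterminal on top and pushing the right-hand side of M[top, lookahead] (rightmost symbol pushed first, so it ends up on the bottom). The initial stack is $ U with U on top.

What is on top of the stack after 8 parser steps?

     Stack      Input        Action
  1  $ U        y y c y c $  expand U -> S Q c
  2  $ c Q S    y y c y c $  expand S -> y
  3  $ c Q y    y y c y c $  match y
  4  $ c Q      y c y c $    expand Q -> S c y
  5  $ c y c S  y c y c $    expand S -> y
  6  $ c y c y  y c y c $    match y
  7  $ c y c    c y c $      match c
  8  $ c y      y c $        match y
Stack after step 8: $ c (top = c).

c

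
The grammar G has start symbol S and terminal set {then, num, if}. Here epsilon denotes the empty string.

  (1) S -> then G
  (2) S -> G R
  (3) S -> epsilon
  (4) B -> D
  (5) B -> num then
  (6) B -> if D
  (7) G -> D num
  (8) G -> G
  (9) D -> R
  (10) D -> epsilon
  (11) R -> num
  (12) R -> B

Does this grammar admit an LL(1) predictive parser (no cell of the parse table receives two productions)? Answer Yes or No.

No

FIRST(S) = {epsilon, if, num, then}
FIRST(B) = {epsilon, if, num}
FIRST(G) = {if, num}
FIRST(D) = {epsilon, if, num}
FIRST(R) = {epsilon, if, num}
FOLLOW(S) = {$}
FOLLOW(B) = {$, num}
FOLLOW(G) = {$, if, num}
FOLLOW(D) = {$, num}
FOLLOW(R) = {$, num}
Cell M[B, if] receives both B -> D and B -> if D — the grammar is not LL(1).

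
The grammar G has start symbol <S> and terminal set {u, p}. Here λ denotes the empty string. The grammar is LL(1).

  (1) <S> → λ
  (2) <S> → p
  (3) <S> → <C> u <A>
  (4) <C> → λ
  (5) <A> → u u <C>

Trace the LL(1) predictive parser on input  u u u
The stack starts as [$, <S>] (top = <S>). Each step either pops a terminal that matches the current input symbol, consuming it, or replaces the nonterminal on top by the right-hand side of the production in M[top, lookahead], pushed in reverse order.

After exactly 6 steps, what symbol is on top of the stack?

     Stack        Input    Action
  1  $ <S>        u u u $  expand <S> → <C> u <A>
  2  $ <A> u <C>  u u u $  expand <C> → λ
  3  $ <A> u      u u u $  match u
  4  $ <A>        u u $    expand <A> → u u <C>
  5  $ <C> u u    u u $    match u
  6  $ <C> u      u $      match u
Stack after step 6: $ <C> (top = <C>).

<C>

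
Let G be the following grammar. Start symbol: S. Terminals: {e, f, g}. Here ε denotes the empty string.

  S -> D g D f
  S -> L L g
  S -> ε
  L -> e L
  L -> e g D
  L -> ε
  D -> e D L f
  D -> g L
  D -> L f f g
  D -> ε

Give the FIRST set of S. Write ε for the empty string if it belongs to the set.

{ε, e, f, g}

FIRST(L): from L->e L we get {e}; from L->e g D we get {e}; from L->ε we get {ε}. So FIRST(L) = {ε, e}.
FIRST(D): from D->e D L f we get {e}; from D->g L we get {g}; from D->L f f g we get {e, f}; from D->ε we get {ε}. So FIRST(D) = {ε, e, f, g}.
FIRST(S): from S->D g D f we get {e, f, g}; from S->L L g we get {e, g}; from S->ε we get {ε}. So FIRST(S) = {ε, e, f, g}.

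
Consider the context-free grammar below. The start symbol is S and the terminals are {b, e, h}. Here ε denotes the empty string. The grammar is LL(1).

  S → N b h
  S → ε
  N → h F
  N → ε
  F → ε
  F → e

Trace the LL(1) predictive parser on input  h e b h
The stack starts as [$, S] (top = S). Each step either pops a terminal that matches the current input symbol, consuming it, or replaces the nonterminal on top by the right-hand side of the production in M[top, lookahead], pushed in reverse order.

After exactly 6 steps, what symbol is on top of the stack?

step 1: stack=$ S  input=h e b h $  — expand S → N b h
step 2: stack=$ h b N  input=h e b h $  — expand N → h F
step 3: stack=$ h b F h  input=h e b h $  — match h
step 4: stack=$ h b F  input=e b h $  — expand F → e
step 5: stack=$ h b e  input=e b h $  — match e
step 6: stack=$ h b  input=b h $  — match b
Stack after step 6: $ h (top = h).

h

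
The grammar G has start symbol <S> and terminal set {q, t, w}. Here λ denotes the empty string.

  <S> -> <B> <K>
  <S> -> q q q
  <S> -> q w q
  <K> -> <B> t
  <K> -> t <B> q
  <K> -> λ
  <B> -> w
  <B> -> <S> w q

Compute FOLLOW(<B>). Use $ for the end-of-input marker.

{$, q, t, w}

FIRST(<S>) = {q, w}  (via <B> <K>)
FIRST(<B>) = {q, w}  (via <S> w q)
FIRST(<K>) = {λ, q, t, w}  (via <B> t)
FOLLOW(<S>) includes $ since <S> is the start symbol.
FOLLOW(<S>): in <B>-><S> w q, <S> is followed by w q with FIRST {w}. Thus FOLLOW(<S>) = {$, w}.
FOLLOW(<K>): in <S>-><B> <K>, the suffix after <K> is empty, so FOLLOW(<K>) ⊇ FOLLOW(<S>) = {$, w}. Thus FOLLOW(<K>) = {$, w}.
FOLLOW(<B>): in <S>-><B> <K>, <B> is followed by <K> with FIRST {λ, q, t, w}; in <S>-><B> <K>, the suffix after <B> is nullable, so FOLLOW(<B>) ⊇ FOLLOW(<S>) = {$, w}; in <K>-><B> t, <B> is followed by t with FIRST {t}; in <K>->t <B> q, <B> is followed by q with FIRST {q}. Thus FOLLOW(<B>) = {$, q, t, w}.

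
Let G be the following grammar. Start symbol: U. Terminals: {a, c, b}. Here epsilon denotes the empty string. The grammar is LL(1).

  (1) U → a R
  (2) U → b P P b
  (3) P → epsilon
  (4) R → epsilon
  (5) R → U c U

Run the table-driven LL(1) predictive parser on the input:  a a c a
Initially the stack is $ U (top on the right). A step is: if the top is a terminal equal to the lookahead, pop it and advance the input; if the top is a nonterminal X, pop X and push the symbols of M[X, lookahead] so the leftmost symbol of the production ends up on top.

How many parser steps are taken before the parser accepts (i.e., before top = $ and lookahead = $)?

      Stack      Input      Action
   1  $ U        a a c a $  expand U → a R
   2  $ R a      a a c a $  match a
   3  $ R        a c a $    expand R → U c U
   4  $ U c U    a c a $    expand U → a R
   5  $ U c R a  a c a $    match a
   6  $ U c R    c a $      expand R → epsilon
   7  $ U c      c a $      match c
   8  $ U        a $        expand U → a R
   9  $ R a      a $        match a
  10  $ R        $          expand R → epsilon
Accept reached after 10 steps.

10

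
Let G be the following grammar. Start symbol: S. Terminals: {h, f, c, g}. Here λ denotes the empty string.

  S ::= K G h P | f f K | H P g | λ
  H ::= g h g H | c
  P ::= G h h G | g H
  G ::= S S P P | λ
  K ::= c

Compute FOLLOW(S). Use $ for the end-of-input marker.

{$, c, f, g, h}

FIRST(H) = {c, g}
FIRST(K) = {c}
FIRST(S) = {λ, c, f, g}  (via K G h P, H P g)
FIRST(P) = {c, f, g, h}  (via G h h G)
FIRST(G) = {λ, c, f, g, h}  (via S S P P)
FOLLOW(S) includes $ since S is the start symbol.
FOLLOW(S): in G::=S S P P (occurrence 1), S is followed by S P P with FIRST {c, f, g, h}; in G::=S S P P (occurrence 2), S is followed by P P with FIRST {c, f, g, h}. Thus FOLLOW(S) = {$, c, f, g, h}.
FOLLOW(K): in S::=K G h P, K is followed by G h P with FIRST {c, f, g, h}; in S::=f f K, the suffix after K is empty, so FOLLOW(K) ⊇ FOLLOW(S) = {$, c, f, g, h}. Thus FOLLOW(K) = {$, c, f, g, h}.
FOLLOW(H): in S::=H P g, H is followed by P g with FIRST {c, f, g, h}; in H::=g h g H, the suffix after H is empty (adds nothing new); in P::=g H, the suffix after H is empty, so FOLLOW(H) ⊇ FOLLOW(P) = {$, c, f, g, h}. Thus FOLLOW(H) = {$, c, f, g, h}.
FOLLOW(P): in S::=K G h P, the suffix after P is empty, so FOLLOW(P) ⊇ FOLLOW(S) = {$, c, f, g, h}; in S::=H P g, P is followed by g with FIRST {g}; in G::=S S P P (occurrence 1), P is followed by P with FIRST {c, f, g, h}; in G::=S S P P (occurrence 2), the suffix after P is empty, so FOLLOW(P) ⊇ FOLLOW(G) = {$, c, f, g, h}. Thus FOLLOW(P) = {$, c, f, g, h}.
FOLLOW(G): in S::=K G h P, G is followed by h P with FIRST {h}; in P::=G h h G (occurrence 1), G is followed by h h G with FIRST {h}; in P::=G h h G (occurrence 2), the suffix after G is empty, so FOLLOW(G) ⊇ FOLLOW(P) = {$, c, f, g, h}. Thus FOLLOW(G) = {$, c, f, g, h}.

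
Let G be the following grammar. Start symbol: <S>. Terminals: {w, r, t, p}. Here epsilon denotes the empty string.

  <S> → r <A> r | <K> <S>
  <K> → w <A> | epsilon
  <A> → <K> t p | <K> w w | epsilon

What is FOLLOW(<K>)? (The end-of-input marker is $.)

{r, t, w}

FIRST(<K>): from <K>→w <A> we get {w}; from <K>→epsilon we get {epsilon}. So FIRST(<K>) = {epsilon, w}.
FIRST(<S>): from <S>→r <A> r we get {r}; from <S>→<K> <S> we get {r, w}. So FIRST(<S>) = {r, w}.
FIRST(<A>): from <A>→<K> t p we get {t, w}; from <A>→<K> w w we get {w}; from <A>→epsilon we get {epsilon}. So FIRST(<A>) = {epsilon, t, w}.
FOLLOW(<S>) includes $ since <S> is the start symbol.
FOLLOW(<S>): in <S>→<K> <S>, the suffix after <S> is empty (adds nothing new). Thus FOLLOW(<S>) = {$}.
FOLLOW(<K>): in <S>→<K> <S>, <K> is followed by <S> with FIRST {r, w}; in <A>→<K> t p, <K> is followed by t p with FIRST {t}; in <A>→<K> w w, <K> is followed by w w with FIRST {w}. Thus FOLLOW(<K>) = {r, t, w}.
FOLLOW(<A>): in <S>→r <A> r, <A> is followed by r with FIRST {r}; in <K>→w <A>, the suffix after <A> is empty, so FOLLOW(<A>) ⊇ FOLLOW(<K>) = {r, t, w}. Thus FOLLOW(<A>) = {r, t, w}.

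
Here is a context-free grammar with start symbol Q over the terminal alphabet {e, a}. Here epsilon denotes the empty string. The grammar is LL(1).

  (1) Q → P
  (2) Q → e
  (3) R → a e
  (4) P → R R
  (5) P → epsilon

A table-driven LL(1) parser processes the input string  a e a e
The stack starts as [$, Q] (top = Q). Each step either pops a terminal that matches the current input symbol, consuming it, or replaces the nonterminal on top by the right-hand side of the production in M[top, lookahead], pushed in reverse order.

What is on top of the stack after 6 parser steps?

step 1: stack=$ Q  input=a e a e $  — expand Q → P
step 2: stack=$ P  input=a e a e $  — expand P → R R
step 3: stack=$ R R  input=a e a e $  — expand R → a e
step 4: stack=$ R e a  input=a e a e $  — match a
step 5: stack=$ R e  input=e a e $  — match e
step 6: stack=$ R  input=a e $  — expand R → a e
Stack after step 6: $ e a (top = a).

a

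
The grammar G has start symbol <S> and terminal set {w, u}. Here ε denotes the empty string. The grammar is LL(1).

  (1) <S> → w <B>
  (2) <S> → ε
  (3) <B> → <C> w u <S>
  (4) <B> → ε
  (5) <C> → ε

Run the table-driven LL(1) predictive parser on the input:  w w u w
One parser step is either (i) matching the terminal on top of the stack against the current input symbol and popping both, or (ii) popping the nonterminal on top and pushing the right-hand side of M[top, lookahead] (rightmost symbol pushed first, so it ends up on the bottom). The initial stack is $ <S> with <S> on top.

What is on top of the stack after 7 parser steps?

step 1: stack=$ <S>  input=w w u w $  — expand <S> → w <B>
step 2: stack=$ <B> w  input=w w u w $  — match w
step 3: stack=$ <B>  input=w u w $  — expand <B> → <C> w u <S>
step 4: stack=$ <S> u w <C>  input=w u w $  — expand <C> → ε
step 5: stack=$ <S> u w  input=w u w $  — match w
step 6: stack=$ <S> u  input=u w $  — match u
step 7: stack=$ <S>  input=w $  — expand <S> → w <B>
Stack after step 7: $ <B> w (top = w).

w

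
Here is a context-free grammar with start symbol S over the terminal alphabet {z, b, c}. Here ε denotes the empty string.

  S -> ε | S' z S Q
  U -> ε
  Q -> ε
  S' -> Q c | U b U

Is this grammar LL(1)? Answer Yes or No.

Yes

FIRST(S) = {ε, b, c}
FIRST(U) = {ε}
FIRST(Q) = {ε}
FIRST(S') = {b, c}
FOLLOW(S) = {$}
FOLLOW(U) = {b, z}
FOLLOW(Q) = {$, c}
FOLLOW(S') = {z}
Each cell of M receives at most one production.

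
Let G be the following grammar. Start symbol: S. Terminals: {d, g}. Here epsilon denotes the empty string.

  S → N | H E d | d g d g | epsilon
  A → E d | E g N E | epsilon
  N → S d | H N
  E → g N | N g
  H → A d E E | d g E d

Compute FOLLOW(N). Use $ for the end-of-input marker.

FIRST(S) = {epsilon, d, g}  (via N, H E d)
FIRST(A) = {epsilon, d, g}  (via E d, E g N E)
FIRST(H) = {d, g}  (via A d E E)
FIRST(N) = {d, g}  (via S d, H N)
FIRST(E) = {d, g}  (via N g)
FOLLOW(S) includes $ since S is the start symbol.
FOLLOW(S): in N→S d, S is followed by d with FIRST {d}. Thus FOLLOW(S) = {$, d}.
FOLLOW(A): in H→A d E E, A is followed by d E E with FIRST {d}. Thus FOLLOW(A) = {d}.
FOLLOW(H): in S→H E d, H is followed by E d with FIRST {d, g}; in N→H N, H is followed by N with FIRST {d, g}. Thus FOLLOW(H) = {d, g}.
FOLLOW(E): in S→H E d, E is followed by d with FIRST {d}; in A→E d, E is followed by d with FIRST {d}; in A→E g N E (occurrence 1), E is followed by g N E with FIRST {g}; in A→E g N E (occurrence 2), the suffix after E is empty, so FOLLOW(E) ⊇ FOLLOW(A) = {d}; in H→A d E E (occurrence 1), E is followed by E with FIRST {d, g}; in H→A d E E (occurrence 2), the suffix after E is empty, so FOLLOW(E) ⊇ FOLLOW(H) = {d, g}; in H→d g E d, E is followed by d with FIRST {d}. Thus FOLLOW(E) = {d, g}.
FOLLOW(N): in S→N, the suffix after N is empty, so FOLLOW(N) ⊇ FOLLOW(S) = {$, d}; in A→E g N E, N is followed by E with FIRST {d, g}; in N→H N, the suffix after N is empty (adds nothing new); in E→g N, the suffix after N is empty, so FOLLOW(N) ⊇ FOLLOW(E) = {d, g}; in E→N g, N is followed by g with FIRST {g}. Thus FOLLOW(N) = {$, d, g}.

{$, d, g}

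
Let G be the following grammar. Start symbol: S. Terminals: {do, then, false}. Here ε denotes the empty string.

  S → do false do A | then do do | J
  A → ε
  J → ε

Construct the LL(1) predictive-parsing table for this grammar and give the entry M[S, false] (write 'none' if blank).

none

FIRST(A) = {ε}
FIRST(J) = {ε}
FIRST(S) = {ε, do, then}  (via J)
FOLLOW(S) includes $ since S is the start symbol.
FOLLOW(S): S appears on no right-hand side. Thus FOLLOW(S) = {$}.
For S → do false do A: FIRST(do false do A) = {do}, so it goes in M[S, t] for t ∈ {do}.
For S → then do do: FIRST(then do do) = {then}, so it goes in M[S, t] for t ∈ {then}.
For S → J: FIRST(J) = {ε}, so it goes in M[S, t] for t ∈ {}; since ε ∈ FIRST, also for every t ∈ FOLLOW(S) = {$}.
None of these place a production in M[S, false].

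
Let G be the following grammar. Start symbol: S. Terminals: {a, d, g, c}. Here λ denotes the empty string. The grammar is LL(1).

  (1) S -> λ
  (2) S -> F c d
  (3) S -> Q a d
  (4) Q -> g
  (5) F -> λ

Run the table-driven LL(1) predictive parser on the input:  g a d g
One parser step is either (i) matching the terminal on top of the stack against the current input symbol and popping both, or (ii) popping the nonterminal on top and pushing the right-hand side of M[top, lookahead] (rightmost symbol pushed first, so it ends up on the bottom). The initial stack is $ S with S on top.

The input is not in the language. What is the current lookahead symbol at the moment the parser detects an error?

g

step 1: stack=$ S  input=g a d g $  — expand S -> Q a d
step 2: stack=$ d a Q  input=g a d g $  — expand Q -> g
step 3: stack=$ d a g  input=g a d g $  — match g
step 4: stack=$ d a  input=a d g $  — match a
step 5: stack=$ d  input=d g $  — match d
step 6: stack=$  input=g $  — error: stack empty but input remains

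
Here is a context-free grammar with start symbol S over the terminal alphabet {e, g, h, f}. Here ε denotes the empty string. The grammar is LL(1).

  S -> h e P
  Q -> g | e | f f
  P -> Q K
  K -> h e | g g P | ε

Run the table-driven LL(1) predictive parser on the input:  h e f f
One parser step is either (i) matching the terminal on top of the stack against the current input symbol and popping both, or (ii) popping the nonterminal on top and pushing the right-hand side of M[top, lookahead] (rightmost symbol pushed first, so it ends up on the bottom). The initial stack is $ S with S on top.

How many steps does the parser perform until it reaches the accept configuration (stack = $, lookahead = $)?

8

step 1: stack=$ S  input=h e f f $  — expand S -> h e P
step 2: stack=$ P e h  input=h e f f $  — match h
step 3: stack=$ P e  input=e f f $  — match e
step 4: stack=$ P  input=f f $  — expand P -> Q K
step 5: stack=$ K Q  input=f f $  — expand Q -> f f
step 6: stack=$ K f f  input=f f $  — match f
step 7: stack=$ K f  input=f $  — match f
step 8: stack=$ K  input=$  — expand K -> ε
Accept reached after 8 steps.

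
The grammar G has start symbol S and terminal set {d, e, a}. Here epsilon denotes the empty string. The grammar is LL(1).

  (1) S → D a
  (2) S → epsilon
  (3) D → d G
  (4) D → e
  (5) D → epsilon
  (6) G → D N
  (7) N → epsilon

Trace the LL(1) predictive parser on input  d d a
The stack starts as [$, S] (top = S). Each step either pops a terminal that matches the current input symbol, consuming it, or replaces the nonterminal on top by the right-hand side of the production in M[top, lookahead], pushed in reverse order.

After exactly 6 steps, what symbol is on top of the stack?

step 1: stack=$ S  input=d d a $  — expand S → D a
step 2: stack=$ a D  input=d d a $  — expand D → d G
step 3: stack=$ a G d  input=d d a $  — match d
step 4: stack=$ a G  input=d a $  — expand G → D N
step 5: stack=$ a N D  input=d a $  — expand D → d G
step 6: stack=$ a N G d  input=d a $  — match d
Stack after step 6: $ a N G (top = G).

G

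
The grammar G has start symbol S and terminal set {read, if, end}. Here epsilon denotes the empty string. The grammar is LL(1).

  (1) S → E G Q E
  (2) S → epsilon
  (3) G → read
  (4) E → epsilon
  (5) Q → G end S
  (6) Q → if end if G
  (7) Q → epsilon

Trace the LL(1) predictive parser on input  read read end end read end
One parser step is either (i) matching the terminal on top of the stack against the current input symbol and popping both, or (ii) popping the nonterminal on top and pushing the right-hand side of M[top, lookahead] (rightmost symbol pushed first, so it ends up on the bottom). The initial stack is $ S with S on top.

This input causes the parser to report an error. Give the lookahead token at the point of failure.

end

step 1: stack=$ S  input=read read end end read end $  — expand S → E G Q E
step 2: stack=$ E Q G E  input=read read end end read end $  — expand E → epsilon
step 3: stack=$ E Q G  input=read read end end read end $  — expand G → read
step 4: stack=$ E Q read  input=read read end end read end $  — match read
step 5: stack=$ E Q  input=read end end read end $  — expand Q → G end S
step 6: stack=$ E S end G  input=read end end read end $  — expand G → read
step 7: stack=$ E S end read  input=read end end read end $  — match read
step 8: stack=$ E S end  input=end end read end $  — match end
step 9: stack=$ E S  input=end read end $  — error: M[S, end] is empty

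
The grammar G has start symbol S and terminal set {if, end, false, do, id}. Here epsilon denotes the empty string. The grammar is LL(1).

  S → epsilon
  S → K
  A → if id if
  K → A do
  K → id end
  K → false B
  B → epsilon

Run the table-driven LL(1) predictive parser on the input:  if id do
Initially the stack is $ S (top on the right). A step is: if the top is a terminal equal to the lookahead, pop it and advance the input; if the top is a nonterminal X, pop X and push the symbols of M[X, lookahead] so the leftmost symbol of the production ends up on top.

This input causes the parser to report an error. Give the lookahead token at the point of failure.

do

step 1: stack=$ S  input=if id do $  — expand S → K
step 2: stack=$ K  input=if id do $  — expand K → A do
step 3: stack=$ do A  input=if id do $  — expand A → if id if
step 4: stack=$ do if id if  input=if id do $  — match if
step 5: stack=$ do if id  input=id do $  — match id
step 6: stack=$ do if  input=do $  — error: top is terminal if but lookahead is do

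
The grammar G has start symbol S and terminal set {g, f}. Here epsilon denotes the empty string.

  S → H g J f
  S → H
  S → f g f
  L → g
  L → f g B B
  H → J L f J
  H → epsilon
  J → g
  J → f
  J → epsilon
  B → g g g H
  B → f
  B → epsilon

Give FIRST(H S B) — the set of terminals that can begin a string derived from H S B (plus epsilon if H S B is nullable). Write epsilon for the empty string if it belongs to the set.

{epsilon, f, g}

FIRST(L) = {f, g}
FIRST(J) = {epsilon, f, g}
FIRST(B) = {epsilon, f, g}
FIRST(H) = {epsilon, f, g}  (via J L f J)
FIRST(S) = {epsilon, f, g}  (via H g J f, H)
FIRST(H S B): take FIRST of each symbol in turn, carrying on past any symbol whose FIRST contains epsilon; result {epsilon, f, g}.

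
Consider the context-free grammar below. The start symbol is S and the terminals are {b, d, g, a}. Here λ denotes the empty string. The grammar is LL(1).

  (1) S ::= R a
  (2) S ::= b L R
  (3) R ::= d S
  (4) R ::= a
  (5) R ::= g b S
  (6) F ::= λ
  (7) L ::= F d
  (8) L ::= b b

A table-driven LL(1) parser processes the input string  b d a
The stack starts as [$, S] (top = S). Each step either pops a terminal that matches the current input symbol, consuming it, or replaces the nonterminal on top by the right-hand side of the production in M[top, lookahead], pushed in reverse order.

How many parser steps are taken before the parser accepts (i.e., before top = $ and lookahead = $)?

7

     Stack    Input    Action
  1  $ S      b d a $  expand S ::= b L R
  2  $ R L b  b d a $  match b
  3  $ R L    d a $    expand L ::= F d
  4  $ R d F  d a $    expand F ::= λ
  5  $ R d    d a $    match d
  6  $ R      a $      expand R ::= a
  7  $ a      a $      match a
Accept reached after 7 steps.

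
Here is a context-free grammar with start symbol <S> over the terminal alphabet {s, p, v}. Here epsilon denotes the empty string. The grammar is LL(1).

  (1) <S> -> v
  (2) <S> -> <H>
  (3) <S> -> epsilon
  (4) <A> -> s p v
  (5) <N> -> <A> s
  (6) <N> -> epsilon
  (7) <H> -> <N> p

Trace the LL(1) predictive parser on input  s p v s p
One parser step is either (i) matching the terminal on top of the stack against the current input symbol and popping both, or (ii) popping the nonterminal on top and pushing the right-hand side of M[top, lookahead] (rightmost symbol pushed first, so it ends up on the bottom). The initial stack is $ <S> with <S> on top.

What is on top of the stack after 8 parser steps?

p

     Stack        Input        Action
  1  $ <S>        s p v s p $  expand <S> -> <H>
  2  $ <H>        s p v s p $  expand <H> -> <N> p
  3  $ p <N>      s p v s p $  expand <N> -> <A> s
  4  $ p s <A>    s p v s p $  expand <A> -> s p v
  5  $ p s v p s  s p v s p $  match s
  6  $ p s v p    p v s p $    match p
  7  $ p s v      v s p $      match v
  8  $ p s        s p $        match s
Stack after step 8: $ p (top = p).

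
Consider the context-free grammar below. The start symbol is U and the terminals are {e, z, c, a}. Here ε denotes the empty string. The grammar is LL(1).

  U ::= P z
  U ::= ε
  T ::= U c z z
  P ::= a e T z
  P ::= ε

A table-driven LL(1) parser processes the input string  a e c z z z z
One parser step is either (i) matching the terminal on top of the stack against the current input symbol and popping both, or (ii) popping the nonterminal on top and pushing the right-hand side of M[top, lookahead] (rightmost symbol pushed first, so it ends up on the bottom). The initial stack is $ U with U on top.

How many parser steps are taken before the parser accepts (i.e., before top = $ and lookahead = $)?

11

step 1: stack=$ U  input=a e c z z z z $  — expand U ::= P z
step 2: stack=$ z P  input=a e c z z z z $  — expand P ::= a e T z
step 3: stack=$ z z T e a  input=a e c z z z z $  — match a
step 4: stack=$ z z T e  input=e c z z z z $  — match e
step 5: stack=$ z z T  input=c z z z z $  — expand T ::= U c z z
step 6: stack=$ z z z z c U  input=c z z z z $  — expand U ::= ε
step 7: stack=$ z z z z c  input=c z z z z $  — match c
step 8: stack=$ z z z z  input=z z z z $  — match z
step 9: stack=$ z z z  input=z z z $  — match z
step 10: stack=$ z z  input=z z $  — match z
step 11: stack=$ z  input=z $  — match z
Accept reached after 11 steps.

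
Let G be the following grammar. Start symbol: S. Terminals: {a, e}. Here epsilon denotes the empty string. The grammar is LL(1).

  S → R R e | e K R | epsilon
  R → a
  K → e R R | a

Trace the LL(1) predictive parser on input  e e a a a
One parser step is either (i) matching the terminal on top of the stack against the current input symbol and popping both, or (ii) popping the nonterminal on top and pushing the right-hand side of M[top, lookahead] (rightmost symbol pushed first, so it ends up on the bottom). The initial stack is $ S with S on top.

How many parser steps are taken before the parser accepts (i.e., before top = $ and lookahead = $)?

step 1: stack=$ S  input=e e a a a $  — expand S → e K R
step 2: stack=$ R K e  input=e e a a a $  — match e
step 3: stack=$ R K  input=e a a a $  — expand K → e R R
step 4: stack=$ R R R e  input=e a a a $  — match e
step 5: stack=$ R R R  input=a a a $  — expand R → a
step 6: stack=$ R R a  input=a a a $  — match a
step 7: stack=$ R R  input=a a $  — expand R → a
step 8: stack=$ R a  input=a a $  — match a
step 9: stack=$ R  input=a $  — expand R → a
step 10: stack=$ a  input=a $  — match a
Accept reached after 10 steps.

10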